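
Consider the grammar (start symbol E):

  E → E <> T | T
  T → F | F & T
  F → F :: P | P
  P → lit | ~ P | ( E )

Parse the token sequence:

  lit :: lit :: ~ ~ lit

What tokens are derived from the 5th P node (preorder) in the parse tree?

lit

[E [T [F [F [F [P lit]] :: [P lit]] :: [P ~ [P ~ [P lit]]]]]]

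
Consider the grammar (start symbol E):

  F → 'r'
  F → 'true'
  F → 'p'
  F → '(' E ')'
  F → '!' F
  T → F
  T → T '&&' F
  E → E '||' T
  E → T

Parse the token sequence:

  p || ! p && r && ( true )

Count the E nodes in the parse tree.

3

[E [E [T [F p]]] || [T [T [T [F ! [F p]]] && [F r]] && [F ( [E [T [F true]]] )]]]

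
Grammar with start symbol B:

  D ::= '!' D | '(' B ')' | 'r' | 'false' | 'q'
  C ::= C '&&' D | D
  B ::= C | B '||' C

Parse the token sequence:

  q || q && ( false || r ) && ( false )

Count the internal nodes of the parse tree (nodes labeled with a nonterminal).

19

[B [B [C [D q]]] || [C [C [C [D q]] && [D ( [B [B [C [D false]]] || [C [D r]]] )]] && [D ( [B [C [D false]]] )]]]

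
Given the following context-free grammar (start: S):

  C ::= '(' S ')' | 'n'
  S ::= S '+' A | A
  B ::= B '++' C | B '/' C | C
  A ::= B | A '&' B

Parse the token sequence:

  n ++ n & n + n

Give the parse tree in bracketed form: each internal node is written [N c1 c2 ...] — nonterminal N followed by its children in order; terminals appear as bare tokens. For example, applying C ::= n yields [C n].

S
S + A
A + A
A & B + A
B & B + A
B ++ C & B + A
C ++ C & B + A
n ++ C & B + A
n ++ n & B + A
n ++ n & C + A
n ++ n & n + A
n ++ n & n + B
n ++ n & n + C
n ++ n & n + n

[S [S [A [A [B [B [C n]] ++ [C n]]] & [B [C n]]]] + [A [B [C n]]]]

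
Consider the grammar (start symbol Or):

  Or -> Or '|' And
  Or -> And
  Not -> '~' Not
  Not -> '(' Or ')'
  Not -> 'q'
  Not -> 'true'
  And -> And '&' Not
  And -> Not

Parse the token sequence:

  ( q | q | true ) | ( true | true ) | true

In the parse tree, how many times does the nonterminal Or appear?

[Or [Or [Or [And [Not ( [Or [Or [Or [And [Not q]]] | [And [Not q]]] | [And [Not true]]] )]]] | [And [Not ( [Or [Or [And [Not true]]] | [And [Not true]]] )]]] | [And [Not true]]]

8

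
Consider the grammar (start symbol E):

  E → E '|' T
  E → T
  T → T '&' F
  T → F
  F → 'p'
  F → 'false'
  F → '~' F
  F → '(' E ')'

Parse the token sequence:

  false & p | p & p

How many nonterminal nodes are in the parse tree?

[E [E [T [T [F false]] & [F p]]] | [T [T [F p]] & [F p]]]

10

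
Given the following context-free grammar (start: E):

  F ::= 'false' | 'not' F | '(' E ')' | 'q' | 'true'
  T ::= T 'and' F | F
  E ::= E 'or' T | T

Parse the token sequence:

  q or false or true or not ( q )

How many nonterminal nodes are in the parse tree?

16

[E [E [E [E [T [F q]]] or [T [F false]]] or [T [F true]]] or [T [F not [F ( [E [T [F q]]] )]]]]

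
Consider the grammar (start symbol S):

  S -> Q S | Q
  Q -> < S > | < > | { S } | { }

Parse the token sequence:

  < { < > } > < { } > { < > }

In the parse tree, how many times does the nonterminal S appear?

7

[S [Q < [S [Q { [S [Q < >]] }]] >] [S [Q < [S [Q { }]] >] [S [Q { [S [Q < >]] }]]]]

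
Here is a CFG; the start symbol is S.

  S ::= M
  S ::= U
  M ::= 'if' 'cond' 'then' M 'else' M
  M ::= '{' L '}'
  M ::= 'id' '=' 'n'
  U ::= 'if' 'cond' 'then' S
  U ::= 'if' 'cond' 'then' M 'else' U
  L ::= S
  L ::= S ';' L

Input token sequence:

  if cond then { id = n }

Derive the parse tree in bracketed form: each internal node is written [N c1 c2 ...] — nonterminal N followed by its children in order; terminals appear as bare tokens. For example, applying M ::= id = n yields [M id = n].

[S [U if cond then [S [M { [L [S [M id = n]]] }]]]]

S
U
if cond then S
if cond then M
if cond then { L }
if cond then { S }
if cond then { M }
if cond then { id = n }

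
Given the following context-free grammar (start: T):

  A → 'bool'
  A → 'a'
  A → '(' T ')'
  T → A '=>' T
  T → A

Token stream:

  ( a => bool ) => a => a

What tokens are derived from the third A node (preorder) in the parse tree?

[T [A ( [T [A a] => [T [A bool]]] )] => [T [A a] => [T [A a]]]]

bool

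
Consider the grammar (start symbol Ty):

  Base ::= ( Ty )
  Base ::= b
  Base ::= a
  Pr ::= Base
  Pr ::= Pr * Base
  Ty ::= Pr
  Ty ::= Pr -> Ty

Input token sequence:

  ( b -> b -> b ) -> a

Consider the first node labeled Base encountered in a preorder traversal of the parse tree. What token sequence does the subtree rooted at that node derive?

( b -> b -> b )

[Ty [Pr [Base ( [Ty [Pr [Base b]] -> [Ty [Pr [Base b]] -> [Ty [Pr [Base b]]]]] )]] -> [Ty [Pr [Base a]]]]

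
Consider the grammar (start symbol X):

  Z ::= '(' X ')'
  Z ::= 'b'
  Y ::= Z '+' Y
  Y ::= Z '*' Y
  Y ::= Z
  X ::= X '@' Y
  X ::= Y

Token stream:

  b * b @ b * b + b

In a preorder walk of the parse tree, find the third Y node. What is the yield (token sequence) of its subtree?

[X [X [Y [Z b] * [Y [Z b]]]] @ [Y [Z b] * [Y [Z b] + [Y [Z b]]]]]

b * b + b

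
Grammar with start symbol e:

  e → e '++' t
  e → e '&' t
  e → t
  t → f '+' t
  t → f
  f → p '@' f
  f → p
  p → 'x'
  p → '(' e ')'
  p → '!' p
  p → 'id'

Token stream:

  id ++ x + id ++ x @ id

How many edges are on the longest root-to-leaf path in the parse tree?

6

[e [e [e [t [f [p id]]]] ++ [t [f [p x]] + [t [f [p id]]]]] ++ [t [f [p x] @ [f [p id]]]]]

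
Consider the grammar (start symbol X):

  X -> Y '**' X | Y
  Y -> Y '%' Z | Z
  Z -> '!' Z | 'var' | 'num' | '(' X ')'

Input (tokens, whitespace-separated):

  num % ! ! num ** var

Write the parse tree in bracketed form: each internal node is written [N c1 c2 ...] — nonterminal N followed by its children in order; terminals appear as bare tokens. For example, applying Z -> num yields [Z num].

[X [Y [Y [Z num]] % [Z ! [Z ! [Z num]]]] ** [X [Y [Z var]]]]

X
Y ** X
Y % Z ** X
Z % Z ** X
num % Z ** X
num % ! Z ** X
num % ! ! Z ** X
num % ! ! num ** X
num % ! ! num ** Y
num % ! ! num ** Z
num % ! ! num ** var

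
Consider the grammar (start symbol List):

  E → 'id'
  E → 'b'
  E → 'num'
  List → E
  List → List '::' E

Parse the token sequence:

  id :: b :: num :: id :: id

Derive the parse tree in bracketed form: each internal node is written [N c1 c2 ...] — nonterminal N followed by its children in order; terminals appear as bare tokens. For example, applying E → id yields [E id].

List
List :: E
List :: E :: E
List :: E :: E :: E
List :: E :: E :: E :: E
E :: E :: E :: E :: E
id :: E :: E :: E :: E
id :: b :: E :: E :: E
id :: b :: num :: E :: E
id :: b :: num :: id :: E
id :: b :: num :: id :: id

[List [List [List [List [List [E id]] :: [E b]] :: [E num]] :: [E id]] :: [E id]]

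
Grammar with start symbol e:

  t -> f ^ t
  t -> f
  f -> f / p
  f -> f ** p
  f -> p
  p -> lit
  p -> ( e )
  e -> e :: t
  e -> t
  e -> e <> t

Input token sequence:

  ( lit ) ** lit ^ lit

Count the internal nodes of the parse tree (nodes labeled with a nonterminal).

13

[e [t [f [f [p ( [e [t [f [p lit]]]] )]] ** [p lit]] ^ [t [f [p lit]]]]]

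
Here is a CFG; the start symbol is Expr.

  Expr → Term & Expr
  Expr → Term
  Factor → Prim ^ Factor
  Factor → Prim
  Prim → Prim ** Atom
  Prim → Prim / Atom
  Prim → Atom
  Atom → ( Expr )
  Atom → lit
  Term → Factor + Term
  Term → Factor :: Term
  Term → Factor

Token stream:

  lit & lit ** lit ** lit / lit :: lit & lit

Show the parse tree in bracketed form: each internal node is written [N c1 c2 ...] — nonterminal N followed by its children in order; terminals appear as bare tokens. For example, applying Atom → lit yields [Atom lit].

[Expr [Term [Factor [Prim [Atom lit]]]] & [Expr [Term [Factor [Prim [Prim [Prim [Prim [Atom lit]] ** [Atom lit]] ** [Atom lit]] / [Atom lit]]] :: [Term [Factor [Prim [Atom lit]]]]] & [Expr [Term [Factor [Prim [Atom lit]]]]]]]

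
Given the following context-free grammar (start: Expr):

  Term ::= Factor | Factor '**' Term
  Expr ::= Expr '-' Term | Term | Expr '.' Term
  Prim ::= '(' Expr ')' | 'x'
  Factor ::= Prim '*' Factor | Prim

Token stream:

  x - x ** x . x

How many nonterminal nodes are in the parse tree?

15

[Expr [Expr [Expr [Term [Factor [Prim x]]]] - [Term [Factor [Prim x]] ** [Term [Factor [Prim x]]]]] . [Term [Factor [Prim x]]]]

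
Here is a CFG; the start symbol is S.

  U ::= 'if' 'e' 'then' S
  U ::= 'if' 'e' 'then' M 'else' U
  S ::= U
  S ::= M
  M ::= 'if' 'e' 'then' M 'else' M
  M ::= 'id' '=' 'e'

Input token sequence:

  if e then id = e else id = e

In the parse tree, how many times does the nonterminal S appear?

1

[S [M if e then [M id = e] else [M id = e]]]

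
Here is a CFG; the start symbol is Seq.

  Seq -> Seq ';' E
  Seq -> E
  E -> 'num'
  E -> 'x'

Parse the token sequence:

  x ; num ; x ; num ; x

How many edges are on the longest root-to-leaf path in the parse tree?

6

[Seq [Seq [Seq [Seq [Seq [E x]] ; [E num]] ; [E x]] ; [E num]] ; [E x]]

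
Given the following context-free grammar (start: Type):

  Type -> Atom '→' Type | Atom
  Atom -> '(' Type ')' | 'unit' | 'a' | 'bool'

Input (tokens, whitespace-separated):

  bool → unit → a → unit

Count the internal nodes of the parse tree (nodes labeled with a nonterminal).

[Type [Atom bool] → [Type [Atom unit] → [Type [Atom a] → [Type [Atom unit]]]]]

8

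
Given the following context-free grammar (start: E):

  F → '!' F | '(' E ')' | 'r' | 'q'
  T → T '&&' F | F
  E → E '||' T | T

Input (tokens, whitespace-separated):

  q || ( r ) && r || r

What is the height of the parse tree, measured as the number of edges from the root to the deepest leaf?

[E [E [E [T [F q]]] || [T [T [F ( [E [T [F r]]] )]] && [F r]]] || [T [F r]]]

8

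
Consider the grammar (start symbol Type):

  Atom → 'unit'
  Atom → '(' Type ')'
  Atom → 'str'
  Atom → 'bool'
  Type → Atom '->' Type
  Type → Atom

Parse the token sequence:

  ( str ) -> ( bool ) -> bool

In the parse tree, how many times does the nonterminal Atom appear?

[Type [Atom ( [Type [Atom str]] )] -> [Type [Atom ( [Type [Atom bool]] )] -> [Type [Atom bool]]]]

5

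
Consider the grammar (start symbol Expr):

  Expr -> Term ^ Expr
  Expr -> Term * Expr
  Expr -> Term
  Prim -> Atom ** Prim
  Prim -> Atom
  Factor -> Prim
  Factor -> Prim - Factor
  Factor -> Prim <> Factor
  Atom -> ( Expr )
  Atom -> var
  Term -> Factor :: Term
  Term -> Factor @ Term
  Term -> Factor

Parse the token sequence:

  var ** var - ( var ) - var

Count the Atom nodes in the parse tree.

[Expr [Term [Factor [Prim [Atom var] ** [Prim [Atom var]]] - [Factor [Prim [Atom ( [Expr [Term [Factor [Prim [Atom var]]]]] )]] - [Factor [Prim [Atom var]]]]]]]

5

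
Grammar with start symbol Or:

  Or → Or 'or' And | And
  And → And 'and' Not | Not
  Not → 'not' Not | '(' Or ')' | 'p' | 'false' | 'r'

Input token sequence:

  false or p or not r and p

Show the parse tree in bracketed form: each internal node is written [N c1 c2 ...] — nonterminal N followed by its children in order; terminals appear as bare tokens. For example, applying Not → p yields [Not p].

Or
Or or And
Or or And or And
And or And or And
Not or And or And
false or And or And
false or Not or And
false or p or And
false or p or And and Not
false or p or Not and Not
false or p or not Not and Not
false or p or not r and Not
false or p or not r and p

[Or [Or [Or [And [Not false]]] or [And [Not p]]] or [And [And [Not not [Not r]]] and [Not p]]]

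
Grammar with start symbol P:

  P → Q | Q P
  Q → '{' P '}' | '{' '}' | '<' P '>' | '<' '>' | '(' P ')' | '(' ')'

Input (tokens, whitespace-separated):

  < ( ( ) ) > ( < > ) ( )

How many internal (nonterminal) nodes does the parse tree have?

12

[P [Q < [P [Q ( [P [Q ( )]] )]] >] [P [Q ( [P [Q < >]] )] [P [Q ( )]]]]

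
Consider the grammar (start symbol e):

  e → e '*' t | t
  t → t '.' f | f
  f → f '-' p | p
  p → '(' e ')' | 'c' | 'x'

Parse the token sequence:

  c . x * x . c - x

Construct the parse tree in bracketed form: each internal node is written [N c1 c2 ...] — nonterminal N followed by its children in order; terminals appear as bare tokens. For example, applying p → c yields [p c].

[e [e [t [t [f [p c]]] . [f [p x]]]] * [t [t [f [p x]]] . [f [f [p c]] - [p x]]]]

e
e * t
t * t
t . f * t
f . f * t
p . f * t
c . f * t
c . p * t
c . x * t
c . x * t . f
c . x * f . f
c . x * p . f
c . x * x . f
c . x * x . f - p
c . x * x . p - p
c . x * x . c - p
c . x * x . c - x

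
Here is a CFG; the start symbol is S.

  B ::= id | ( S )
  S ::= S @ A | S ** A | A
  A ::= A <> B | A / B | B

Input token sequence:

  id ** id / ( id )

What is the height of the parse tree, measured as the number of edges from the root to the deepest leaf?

6

[S [S [A [B id]]] ** [A [A [B id]] / [B ( [S [A [B id]]] )]]]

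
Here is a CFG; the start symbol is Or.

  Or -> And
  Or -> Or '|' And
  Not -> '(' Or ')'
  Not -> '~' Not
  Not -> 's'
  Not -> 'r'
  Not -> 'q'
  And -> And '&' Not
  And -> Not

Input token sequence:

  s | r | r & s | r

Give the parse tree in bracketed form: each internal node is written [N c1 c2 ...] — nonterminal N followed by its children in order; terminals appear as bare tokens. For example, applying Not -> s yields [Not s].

[Or [Or [Or [Or [And [Not s]]] | [And [Not r]]] | [And [And [Not r]] & [Not s]]] | [And [Not r]]]

Or
Or | And
Or | And | And
Or | And | And | And
And | And | And | And
Not | And | And | And
s | And | And | And
s | Not | And | And
s | r | And | And
s | r | And & Not | And
s | r | Not & Not | And
s | r | r & Not | And
s | r | r & s | And
s | r | r & s | Not
s | r | r & s | r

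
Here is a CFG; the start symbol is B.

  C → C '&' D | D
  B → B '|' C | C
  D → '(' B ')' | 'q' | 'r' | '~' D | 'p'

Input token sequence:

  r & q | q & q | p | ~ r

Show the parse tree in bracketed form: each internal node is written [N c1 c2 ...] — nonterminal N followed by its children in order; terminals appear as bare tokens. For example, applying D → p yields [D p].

B
B | C
B | C | C
B | C | C | C
C | C | C | C
C & D | C | C | C
D & D | C | C | C
r & D | C | C | C
r & q | C | C | C
r & q | C & D | C | C
r & q | D & D | C | C
r & q | q & D | C | C
r & q | q & q | C | C
r & q | q & q | D | C
r & q | q & q | p | C
r & q | q & q | p | D
r & q | q & q | p | ~ D
r & q | q & q | p | ~ r

[B [B [B [B [C [C [D r]] & [D q]]] | [C [C [D q]] & [D q]]] | [C [D p]]] | [C [D ~ [D r]]]]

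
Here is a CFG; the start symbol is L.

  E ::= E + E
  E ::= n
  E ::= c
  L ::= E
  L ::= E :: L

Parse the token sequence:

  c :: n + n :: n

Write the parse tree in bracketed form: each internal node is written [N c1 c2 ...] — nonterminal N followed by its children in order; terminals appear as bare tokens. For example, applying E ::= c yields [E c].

L
E :: L
c :: L
c :: E :: L
c :: E + E :: L
c :: n + E :: L
c :: n + n :: L
c :: n + n :: E
c :: n + n :: n

[L [E c] :: [L [E [E n] + [E n]] :: [L [E n]]]]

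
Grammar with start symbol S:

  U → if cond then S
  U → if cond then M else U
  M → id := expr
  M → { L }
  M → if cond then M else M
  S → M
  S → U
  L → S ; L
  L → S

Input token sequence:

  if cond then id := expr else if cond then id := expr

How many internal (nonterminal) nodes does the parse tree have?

[S [U if cond then [M id := expr] else [U if cond then [S [M id := expr]]]]]

6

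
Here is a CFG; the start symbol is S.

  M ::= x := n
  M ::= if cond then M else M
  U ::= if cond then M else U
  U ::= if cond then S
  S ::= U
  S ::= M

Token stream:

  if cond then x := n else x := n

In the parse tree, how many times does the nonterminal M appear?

3

[S [M if cond then [M x := n] else [M x := n]]]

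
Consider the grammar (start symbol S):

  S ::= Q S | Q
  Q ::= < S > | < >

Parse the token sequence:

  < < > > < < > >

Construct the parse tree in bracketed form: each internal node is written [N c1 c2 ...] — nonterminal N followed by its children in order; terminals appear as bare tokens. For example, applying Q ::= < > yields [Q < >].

S
Q S
< S > S
< Q > S
< < > > S
< < > > Q
< < > > < S >
< < > > < Q >
< < > > < < > >

[S [Q < [S [Q < >]] >] [S [Q < [S [Q < >]] >]]]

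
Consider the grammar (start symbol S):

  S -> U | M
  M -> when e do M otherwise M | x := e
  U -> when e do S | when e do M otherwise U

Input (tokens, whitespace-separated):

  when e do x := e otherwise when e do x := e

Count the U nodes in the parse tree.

[S [U when e do [M x := e] otherwise [U when e do [S [M x := e]]]]]

2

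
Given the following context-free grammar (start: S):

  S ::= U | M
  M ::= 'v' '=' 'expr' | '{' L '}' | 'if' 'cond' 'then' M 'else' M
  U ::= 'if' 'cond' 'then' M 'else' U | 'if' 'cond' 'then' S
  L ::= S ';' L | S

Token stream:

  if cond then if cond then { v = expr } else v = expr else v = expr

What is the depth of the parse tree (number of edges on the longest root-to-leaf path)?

7

[S [M if cond then [M if cond then [M { [L [S [M v = expr]]] }] else [M v = expr]] else [M v = expr]]]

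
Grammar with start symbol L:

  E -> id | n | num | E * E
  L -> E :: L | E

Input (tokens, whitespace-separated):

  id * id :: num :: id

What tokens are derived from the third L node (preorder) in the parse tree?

id

[L [E [E id] * [E id]] :: [L [E num] :: [L [E id]]]]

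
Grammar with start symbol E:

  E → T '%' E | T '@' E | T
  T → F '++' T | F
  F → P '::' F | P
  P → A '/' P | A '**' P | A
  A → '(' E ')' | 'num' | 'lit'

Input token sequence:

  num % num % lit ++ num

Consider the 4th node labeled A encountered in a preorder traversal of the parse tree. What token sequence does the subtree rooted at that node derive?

[E [T [F [P [A num]]]] % [E [T [F [P [A num]]]] % [E [T [F [P [A lit]]] ++ [T [F [P [A num]]]]]]]]

num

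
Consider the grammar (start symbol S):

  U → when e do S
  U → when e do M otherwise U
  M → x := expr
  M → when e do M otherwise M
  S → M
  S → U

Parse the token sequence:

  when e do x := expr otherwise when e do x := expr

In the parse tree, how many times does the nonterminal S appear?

[S [U when e do [M x := expr] otherwise [U when e do [S [M x := expr]]]]]

2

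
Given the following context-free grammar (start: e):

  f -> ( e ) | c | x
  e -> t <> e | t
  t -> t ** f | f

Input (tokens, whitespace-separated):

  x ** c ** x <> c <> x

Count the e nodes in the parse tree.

[e [t [t [t [f x]] ** [f c]] ** [f x]] <> [e [t [f c]] <> [e [t [f x]]]]]

3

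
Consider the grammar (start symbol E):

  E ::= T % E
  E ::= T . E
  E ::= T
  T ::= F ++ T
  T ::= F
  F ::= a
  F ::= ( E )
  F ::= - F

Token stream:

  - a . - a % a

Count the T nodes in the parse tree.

[E [T [F - [F a]]] . [E [T [F - [F a]]] % [E [T [F a]]]]]

3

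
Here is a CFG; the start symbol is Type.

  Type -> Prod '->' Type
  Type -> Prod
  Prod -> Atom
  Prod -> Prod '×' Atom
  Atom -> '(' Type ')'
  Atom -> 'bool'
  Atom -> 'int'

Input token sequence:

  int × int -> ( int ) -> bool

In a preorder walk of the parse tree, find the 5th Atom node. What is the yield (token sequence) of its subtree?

[Type [Prod [Prod [Atom int]] × [Atom int]] -> [Type [Prod [Atom ( [Type [Prod [Atom int]]] )]] -> [Type [Prod [Atom bool]]]]]

bool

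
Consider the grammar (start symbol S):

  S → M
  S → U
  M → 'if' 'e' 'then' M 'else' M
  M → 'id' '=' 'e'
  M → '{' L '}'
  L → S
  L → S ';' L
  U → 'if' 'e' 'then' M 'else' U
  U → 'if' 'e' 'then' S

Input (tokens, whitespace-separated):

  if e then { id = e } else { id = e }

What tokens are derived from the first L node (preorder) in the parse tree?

id = e

[S [M if e then [M { [L [S [M id = e]]] }] else [M { [L [S [M id = e]]] }]]]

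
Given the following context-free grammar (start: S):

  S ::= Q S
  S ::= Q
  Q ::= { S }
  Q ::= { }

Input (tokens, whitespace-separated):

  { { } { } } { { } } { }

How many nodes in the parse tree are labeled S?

6

[S [Q { [S [Q { }] [S [Q { }]]] }] [S [Q { [S [Q { }]] }] [S [Q { }]]]]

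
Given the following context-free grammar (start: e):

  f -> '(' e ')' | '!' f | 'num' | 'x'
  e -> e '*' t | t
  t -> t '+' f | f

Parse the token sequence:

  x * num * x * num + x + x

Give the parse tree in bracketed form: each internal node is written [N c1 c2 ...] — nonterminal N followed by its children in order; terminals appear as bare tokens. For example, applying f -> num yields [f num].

e
e * t
e * t * t
e * t * t * t
t * t * t * t
f * t * t * t
x * t * t * t
x * f * t * t
x * num * t * t
x * num * f * t
x * num * x * t
x * num * x * t + f
x * num * x * t + f + f
x * num * x * f + f + f
x * num * x * num + f + f
x * num * x * num + x + f
x * num * x * num + x + x

[e [e [e [e [t [f x]]] * [t [f num]]] * [t [f x]]] * [t [t [t [f num]] + [f x]] + [f x]]]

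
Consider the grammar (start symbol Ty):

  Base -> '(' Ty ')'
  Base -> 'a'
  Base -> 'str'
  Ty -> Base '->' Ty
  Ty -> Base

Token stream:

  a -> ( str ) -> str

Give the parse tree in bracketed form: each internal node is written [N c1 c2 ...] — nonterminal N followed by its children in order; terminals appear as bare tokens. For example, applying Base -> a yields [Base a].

[Ty [Base a] -> [Ty [Base ( [Ty [Base str]] )] -> [Ty [Base str]]]]

Ty
Base -> Ty
a -> Ty
a -> Base -> Ty
a -> ( Ty ) -> Ty
a -> ( Base ) -> Ty
a -> ( str ) -> Ty
a -> ( str ) -> Base
a -> ( str ) -> str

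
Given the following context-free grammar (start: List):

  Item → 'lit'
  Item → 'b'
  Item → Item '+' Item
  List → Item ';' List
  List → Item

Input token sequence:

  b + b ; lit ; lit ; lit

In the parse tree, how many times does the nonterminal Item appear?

[List [Item [Item b] + [Item b]] ; [List [Item lit] ; [List [Item lit] ; [List [Item lit]]]]]

6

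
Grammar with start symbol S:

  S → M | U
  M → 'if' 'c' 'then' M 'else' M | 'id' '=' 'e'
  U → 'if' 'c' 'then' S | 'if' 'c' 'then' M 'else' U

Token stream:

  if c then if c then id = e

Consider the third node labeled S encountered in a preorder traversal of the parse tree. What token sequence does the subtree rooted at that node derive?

id = e

[S [U if c then [S [U if c then [S [M id = e]]]]]]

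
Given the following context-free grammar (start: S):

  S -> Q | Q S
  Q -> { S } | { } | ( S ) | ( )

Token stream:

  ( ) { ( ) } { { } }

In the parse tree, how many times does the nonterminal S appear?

[S [Q ( )] [S [Q { [S [Q ( )]] }] [S [Q { [S [Q { }]] }]]]]

5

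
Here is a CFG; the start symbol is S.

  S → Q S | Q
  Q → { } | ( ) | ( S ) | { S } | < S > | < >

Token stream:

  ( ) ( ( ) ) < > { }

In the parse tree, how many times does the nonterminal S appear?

[S [Q ( )] [S [Q ( [S [Q ( )]] )] [S [Q < >] [S [Q { }]]]]]

5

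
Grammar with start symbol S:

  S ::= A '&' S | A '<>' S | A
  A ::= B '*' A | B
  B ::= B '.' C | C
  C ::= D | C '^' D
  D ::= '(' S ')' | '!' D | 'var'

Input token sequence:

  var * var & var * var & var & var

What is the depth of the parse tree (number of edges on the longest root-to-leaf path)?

[S [A [B [C [D var]]] * [A [B [C [D var]]]]] & [S [A [B [C [D var]]] * [A [B [C [D var]]]]] & [S [A [B [C [D var]]]] & [S [A [B [C [D var]]]]]]]]

8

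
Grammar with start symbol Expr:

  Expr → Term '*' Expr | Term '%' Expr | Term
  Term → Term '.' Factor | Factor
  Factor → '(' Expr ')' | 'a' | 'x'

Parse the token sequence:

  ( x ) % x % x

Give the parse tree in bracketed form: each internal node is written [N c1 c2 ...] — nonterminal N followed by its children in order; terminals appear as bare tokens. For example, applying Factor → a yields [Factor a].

Expr
Term % Expr
Factor % Expr
( Expr ) % Expr
( Term ) % Expr
( Factor ) % Expr
( x ) % Expr
( x ) % Term % Expr
( x ) % Factor % Expr
( x ) % x % Expr
( x ) % x % Term
( x ) % x % Factor
( x ) % x % x

[Expr [Term [Factor ( [Expr [Term [Factor x]]] )]] % [Expr [Term [Factor x]] % [Expr [Term [Factor x]]]]]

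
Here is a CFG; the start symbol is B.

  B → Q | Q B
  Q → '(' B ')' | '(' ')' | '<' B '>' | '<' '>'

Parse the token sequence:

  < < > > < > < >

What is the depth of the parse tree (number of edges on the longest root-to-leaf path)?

4

[B [Q < [B [Q < >]] >] [B [Q < >] [B [Q < >]]]]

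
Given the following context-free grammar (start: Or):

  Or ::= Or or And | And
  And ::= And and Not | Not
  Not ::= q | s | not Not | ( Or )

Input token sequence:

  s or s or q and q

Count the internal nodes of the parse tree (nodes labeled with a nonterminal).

[Or [Or [Or [And [Not s]]] or [And [Not s]]] or [And [And [Not q]] and [Not q]]]

11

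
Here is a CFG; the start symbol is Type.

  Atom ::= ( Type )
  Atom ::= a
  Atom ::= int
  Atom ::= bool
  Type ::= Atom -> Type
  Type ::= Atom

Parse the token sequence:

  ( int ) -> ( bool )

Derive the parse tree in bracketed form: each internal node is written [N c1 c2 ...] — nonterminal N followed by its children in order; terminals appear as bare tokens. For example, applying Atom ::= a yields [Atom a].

[Type [Atom ( [Type [Atom int]] )] -> [Type [Atom ( [Type [Atom bool]] )]]]

Type
Atom -> Type
( Type ) -> Type
( Atom ) -> Type
( int ) -> Type
( int ) -> Atom
( int ) -> ( Type )
( int ) -> ( Atom )
( int ) -> ( bool )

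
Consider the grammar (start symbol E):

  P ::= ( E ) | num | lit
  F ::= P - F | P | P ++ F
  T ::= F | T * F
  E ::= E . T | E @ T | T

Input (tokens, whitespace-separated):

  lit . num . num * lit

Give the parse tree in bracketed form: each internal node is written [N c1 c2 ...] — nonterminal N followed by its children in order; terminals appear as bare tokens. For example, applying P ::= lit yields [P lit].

E
E . T
E . T . T
T . T . T
F . T . T
P . T . T
lit . T . T
lit . F . T
lit . P . T
lit . num . T
lit . num . T * F
lit . num . F * F
lit . num . P * F
lit . num . num * F
lit . num . num * P
lit . num . num * lit

[E [E [E [T [F [P lit]]]] . [T [F [P num]]]] . [T [T [F [P num]]] * [F [P lit]]]]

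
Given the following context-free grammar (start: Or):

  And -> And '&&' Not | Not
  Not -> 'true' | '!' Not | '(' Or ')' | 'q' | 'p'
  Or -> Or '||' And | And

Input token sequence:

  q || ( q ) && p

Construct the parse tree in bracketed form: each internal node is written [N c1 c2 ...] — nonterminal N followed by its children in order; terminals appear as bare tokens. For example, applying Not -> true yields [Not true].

Or
Or || And
And || And
Not || And
q || And
q || And && Not
q || Not && Not
q || ( Or ) && Not
q || ( And ) && Not
q || ( Not ) && Not
q || ( q ) && Not
q || ( q ) && p

[Or [Or [And [Not q]]] || [And [And [Not ( [Or [And [Not q]]] )]] && [Not p]]]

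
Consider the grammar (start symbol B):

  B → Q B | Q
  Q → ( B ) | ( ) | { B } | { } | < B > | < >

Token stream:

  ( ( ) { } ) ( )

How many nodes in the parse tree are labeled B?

[B [Q ( [B [Q ( )] [B [Q { }]]] )] [B [Q ( )]]]

4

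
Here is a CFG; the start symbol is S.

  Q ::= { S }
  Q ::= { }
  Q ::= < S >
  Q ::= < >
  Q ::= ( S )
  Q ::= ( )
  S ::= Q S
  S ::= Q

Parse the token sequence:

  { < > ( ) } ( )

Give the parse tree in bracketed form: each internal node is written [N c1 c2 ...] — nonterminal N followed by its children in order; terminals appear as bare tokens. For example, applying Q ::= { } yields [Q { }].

[S [Q { [S [Q < >] [S [Q ( )]]] }] [S [Q ( )]]]

S
Q S
{ S } S
{ Q S } S
{ < > S } S
{ < > Q } S
{ < > ( ) } S
{ < > ( ) } Q
{ < > ( ) } ( )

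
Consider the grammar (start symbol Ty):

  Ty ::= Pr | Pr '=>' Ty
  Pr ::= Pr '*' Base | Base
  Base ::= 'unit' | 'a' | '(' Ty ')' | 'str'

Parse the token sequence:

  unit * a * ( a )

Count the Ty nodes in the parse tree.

2

[Ty [Pr [Pr [Pr [Base unit]] * [Base a]] * [Base ( [Ty [Pr [Base a]]] )]]]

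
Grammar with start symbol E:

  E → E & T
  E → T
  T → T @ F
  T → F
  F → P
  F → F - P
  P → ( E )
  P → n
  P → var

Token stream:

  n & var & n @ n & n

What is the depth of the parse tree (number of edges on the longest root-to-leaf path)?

[E [E [E [E [T [F [P n]]]] & [T [F [P var]]]] & [T [T [F [P n]]] @ [F [P n]]]] & [T [F [P n]]]]

7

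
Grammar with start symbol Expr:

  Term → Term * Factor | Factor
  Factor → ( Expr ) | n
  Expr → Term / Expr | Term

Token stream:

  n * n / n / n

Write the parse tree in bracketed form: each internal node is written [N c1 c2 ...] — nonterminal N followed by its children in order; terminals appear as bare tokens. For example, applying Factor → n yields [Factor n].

Expr
Term / Expr
Term * Factor / Expr
Factor * Factor / Expr
n * Factor / Expr
n * n / Expr
n * n / Term / Expr
n * n / Factor / Expr
n * n / n / Expr
n * n / n / Term
n * n / n / Factor
n * n / n / n

[Expr [Term [Term [Factor n]] * [Factor n]] / [Expr [Term [Factor n]] / [Expr [Term [Factor n]]]]]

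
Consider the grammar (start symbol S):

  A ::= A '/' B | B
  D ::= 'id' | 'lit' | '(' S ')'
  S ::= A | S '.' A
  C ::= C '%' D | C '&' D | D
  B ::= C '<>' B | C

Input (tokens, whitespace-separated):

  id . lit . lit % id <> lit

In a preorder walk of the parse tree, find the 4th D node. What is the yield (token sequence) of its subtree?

id

[S [S [S [A [B [C [D id]]]]] . [A [B [C [D lit]]]]] . [A [B [C [C [D lit]] % [D id]] <> [B [C [D lit]]]]]]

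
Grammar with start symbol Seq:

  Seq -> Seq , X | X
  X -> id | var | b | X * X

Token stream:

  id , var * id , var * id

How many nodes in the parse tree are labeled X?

[Seq [Seq [Seq [X id]] , [X [X var] * [X id]]] , [X [X var] * [X id]]]

7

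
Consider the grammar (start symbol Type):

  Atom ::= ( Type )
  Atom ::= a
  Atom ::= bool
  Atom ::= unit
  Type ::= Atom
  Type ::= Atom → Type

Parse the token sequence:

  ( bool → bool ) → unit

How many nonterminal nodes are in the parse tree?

8

[Type [Atom ( [Type [Atom bool] → [Type [Atom bool]]] )] → [Type [Atom unit]]]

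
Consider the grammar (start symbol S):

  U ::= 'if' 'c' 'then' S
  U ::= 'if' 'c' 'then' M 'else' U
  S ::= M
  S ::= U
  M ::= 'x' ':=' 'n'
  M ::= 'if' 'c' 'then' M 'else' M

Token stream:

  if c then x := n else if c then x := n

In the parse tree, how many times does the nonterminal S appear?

[S [U if c then [M x := n] else [U if c then [S [M x := n]]]]]

2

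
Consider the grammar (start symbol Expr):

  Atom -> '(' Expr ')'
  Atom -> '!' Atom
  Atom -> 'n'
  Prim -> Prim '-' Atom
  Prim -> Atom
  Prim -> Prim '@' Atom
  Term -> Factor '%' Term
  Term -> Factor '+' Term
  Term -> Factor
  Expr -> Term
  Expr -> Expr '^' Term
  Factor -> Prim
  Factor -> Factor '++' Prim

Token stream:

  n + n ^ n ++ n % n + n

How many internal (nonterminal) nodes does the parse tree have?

[Expr [Expr [Term [Factor [Prim [Atom n]]] + [Term [Factor [Prim [Atom n]]]]]] ^ [Term [Factor [Factor [Prim [Atom n]]] ++ [Prim [Atom n]]] % [Term [Factor [Prim [Atom n]]] + [Term [Factor [Prim [Atom n]]]]]]]

25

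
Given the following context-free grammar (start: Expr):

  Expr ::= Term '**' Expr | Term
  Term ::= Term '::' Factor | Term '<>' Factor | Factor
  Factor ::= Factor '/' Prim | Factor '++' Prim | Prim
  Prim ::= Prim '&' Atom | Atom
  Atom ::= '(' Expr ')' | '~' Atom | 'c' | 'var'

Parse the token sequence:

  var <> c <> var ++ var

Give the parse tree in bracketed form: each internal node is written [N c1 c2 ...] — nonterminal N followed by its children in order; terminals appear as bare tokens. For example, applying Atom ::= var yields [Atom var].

[Expr [Term [Term [Term [Factor [Prim [Atom var]]]] <> [Factor [Prim [Atom c]]]] <> [Factor [Factor [Prim [Atom var]]] ++ [Prim [Atom var]]]]]

Expr
Term
Term <> Factor
Term <> Factor <> Factor
Factor <> Factor <> Factor
Prim <> Factor <> Factor
Atom <> Factor <> Factor
var <> Factor <> Factor
var <> Prim <> Factor
var <> Atom <> Factor
var <> c <> Factor
var <> c <> Factor ++ Prim
var <> c <> Prim ++ Prim
var <> c <> Atom ++ Prim
var <> c <> var ++ Prim
var <> c <> var ++ Atom
var <> c <> var ++ var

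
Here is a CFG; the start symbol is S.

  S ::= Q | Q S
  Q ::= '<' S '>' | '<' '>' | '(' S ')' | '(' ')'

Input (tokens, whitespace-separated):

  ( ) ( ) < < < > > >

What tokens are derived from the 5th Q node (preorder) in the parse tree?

< >

[S [Q ( )] [S [Q ( )] [S [Q < [S [Q < [S [Q < >]] >]] >]]]]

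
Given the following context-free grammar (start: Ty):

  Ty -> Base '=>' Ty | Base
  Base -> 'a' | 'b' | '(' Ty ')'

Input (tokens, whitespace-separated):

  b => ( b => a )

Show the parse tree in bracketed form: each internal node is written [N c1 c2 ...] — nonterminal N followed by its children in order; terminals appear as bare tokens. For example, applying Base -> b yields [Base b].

Ty
Base => Ty
b => Ty
b => Base
b => ( Ty )
b => ( Base => Ty )
b => ( b => Ty )
b => ( b => Base )
b => ( b => a )

[Ty [Base b] => [Ty [Base ( [Ty [Base b] => [Ty [Base a]]] )]]]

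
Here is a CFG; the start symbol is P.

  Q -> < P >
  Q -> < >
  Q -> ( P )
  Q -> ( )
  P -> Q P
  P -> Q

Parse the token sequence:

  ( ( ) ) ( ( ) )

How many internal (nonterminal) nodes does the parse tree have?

8

[P [Q ( [P [Q ( )]] )] [P [Q ( [P [Q ( )]] )]]]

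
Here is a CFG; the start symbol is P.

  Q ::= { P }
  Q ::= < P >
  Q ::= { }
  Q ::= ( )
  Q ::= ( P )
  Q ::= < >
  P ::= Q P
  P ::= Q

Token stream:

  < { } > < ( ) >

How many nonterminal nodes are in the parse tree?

[P [Q < [P [Q { }]] >] [P [Q < [P [Q ( )]] >]]]

8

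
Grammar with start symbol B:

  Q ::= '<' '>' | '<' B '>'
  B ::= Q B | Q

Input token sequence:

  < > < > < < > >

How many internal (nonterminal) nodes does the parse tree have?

8

[B [Q < >] [B [Q < >] [B [Q < [B [Q < >]] >]]]]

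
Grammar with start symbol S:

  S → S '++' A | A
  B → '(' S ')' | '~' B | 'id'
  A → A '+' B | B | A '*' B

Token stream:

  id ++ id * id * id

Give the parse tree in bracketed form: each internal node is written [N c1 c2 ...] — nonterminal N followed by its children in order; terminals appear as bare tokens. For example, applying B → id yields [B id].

[S [S [A [B id]]] ++ [A [A [A [B id]] * [B id]] * [B id]]]

S
S ++ A
A ++ A
B ++ A
id ++ A
id ++ A * B
id ++ A * B * B
id ++ B * B * B
id ++ id * B * B
id ++ id * id * B
id ++ id * id * id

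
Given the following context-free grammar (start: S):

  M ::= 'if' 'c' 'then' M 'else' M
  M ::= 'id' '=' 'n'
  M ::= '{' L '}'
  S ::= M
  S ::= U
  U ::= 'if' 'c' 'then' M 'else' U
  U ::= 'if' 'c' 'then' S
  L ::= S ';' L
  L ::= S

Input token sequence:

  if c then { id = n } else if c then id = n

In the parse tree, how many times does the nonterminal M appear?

[S [U if c then [M { [L [S [M id = n]]] }] else [U if c then [S [M id = n]]]]]

3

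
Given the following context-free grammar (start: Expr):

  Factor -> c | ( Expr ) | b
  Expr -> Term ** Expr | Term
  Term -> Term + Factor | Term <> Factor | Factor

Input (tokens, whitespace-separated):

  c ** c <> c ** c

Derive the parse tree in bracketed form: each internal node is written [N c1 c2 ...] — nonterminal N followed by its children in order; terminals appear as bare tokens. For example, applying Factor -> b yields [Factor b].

[Expr [Term [Factor c]] ** [Expr [Term [Term [Factor c]] <> [Factor c]] ** [Expr [Term [Factor c]]]]]

Expr
Term ** Expr
Factor ** Expr
c ** Expr
c ** Term ** Expr
c ** Term <> Factor ** Expr
c ** Factor <> Factor ** Expr
c ** c <> Factor ** Expr
c ** c <> c ** Expr
c ** c <> c ** Term
c ** c <> c ** Factor
c ** c <> c ** c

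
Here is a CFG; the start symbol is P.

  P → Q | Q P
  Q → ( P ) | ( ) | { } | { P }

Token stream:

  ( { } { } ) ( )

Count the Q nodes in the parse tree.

4

[P [Q ( [P [Q { }] [P [Q { }]]] )] [P [Q ( )]]]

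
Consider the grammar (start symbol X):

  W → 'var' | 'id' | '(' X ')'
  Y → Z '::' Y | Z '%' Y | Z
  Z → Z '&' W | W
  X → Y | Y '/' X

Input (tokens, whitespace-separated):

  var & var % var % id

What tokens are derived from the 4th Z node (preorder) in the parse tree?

[X [Y [Z [Z [W var]] & [W var]] % [Y [Z [W var]] % [Y [Z [W id]]]]]]

id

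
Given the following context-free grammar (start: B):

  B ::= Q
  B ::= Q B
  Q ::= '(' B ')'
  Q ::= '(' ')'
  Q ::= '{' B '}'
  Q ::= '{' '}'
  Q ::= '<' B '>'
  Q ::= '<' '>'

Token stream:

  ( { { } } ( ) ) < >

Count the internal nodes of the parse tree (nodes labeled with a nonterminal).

10

[B [Q ( [B [Q { [B [Q { }]] }] [B [Q ( )]]] )] [B [Q < >]]]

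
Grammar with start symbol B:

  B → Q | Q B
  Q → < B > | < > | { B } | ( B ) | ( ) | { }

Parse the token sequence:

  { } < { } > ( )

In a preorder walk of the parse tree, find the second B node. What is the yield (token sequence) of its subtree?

[B [Q { }] [B [Q < [B [Q { }]] >] [B [Q ( )]]]]

< { } > ( )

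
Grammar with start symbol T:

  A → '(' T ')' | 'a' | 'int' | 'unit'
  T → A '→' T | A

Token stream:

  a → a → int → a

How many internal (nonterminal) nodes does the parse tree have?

8

[T [A a] → [T [A a] → [T [A int] → [T [A a]]]]]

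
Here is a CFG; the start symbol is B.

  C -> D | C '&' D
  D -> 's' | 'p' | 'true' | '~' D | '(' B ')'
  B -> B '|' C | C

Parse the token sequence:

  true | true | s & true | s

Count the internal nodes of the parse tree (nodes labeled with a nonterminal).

14

[B [B [B [B [C [D true]]] | [C [D true]]] | [C [C [D s]] & [D true]]] | [C [D s]]]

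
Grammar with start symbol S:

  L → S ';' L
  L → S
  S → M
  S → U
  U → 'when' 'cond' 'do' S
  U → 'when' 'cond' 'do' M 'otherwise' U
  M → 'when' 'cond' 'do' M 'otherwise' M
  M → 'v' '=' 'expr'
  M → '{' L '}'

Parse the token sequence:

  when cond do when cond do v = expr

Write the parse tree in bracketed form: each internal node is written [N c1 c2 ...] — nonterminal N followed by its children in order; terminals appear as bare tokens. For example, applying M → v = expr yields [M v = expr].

[S [U when cond do [S [U when cond do [S [M v = expr]]]]]]

S
U
when cond do S
when cond do U
when cond do when cond do S
when cond do when cond do M
when cond do when cond do v = expr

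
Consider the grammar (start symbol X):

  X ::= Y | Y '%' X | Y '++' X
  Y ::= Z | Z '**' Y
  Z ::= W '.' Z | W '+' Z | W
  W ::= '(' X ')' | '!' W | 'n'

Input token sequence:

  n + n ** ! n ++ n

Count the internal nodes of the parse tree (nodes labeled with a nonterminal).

14

[X [Y [Z [W n] + [Z [W n]]] ** [Y [Z [W ! [W n]]]]] ++ [X [Y [Z [W n]]]]]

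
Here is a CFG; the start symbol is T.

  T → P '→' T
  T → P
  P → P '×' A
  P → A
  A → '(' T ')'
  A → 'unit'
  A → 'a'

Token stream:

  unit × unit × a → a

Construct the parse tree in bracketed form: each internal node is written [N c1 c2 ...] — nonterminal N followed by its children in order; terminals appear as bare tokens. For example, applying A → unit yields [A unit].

T
P → T
P × A → T
P × A × A → T
A × A × A → T
unit × A × A → T
unit × unit × A → T
unit × unit × a → T
unit × unit × a → P
unit × unit × a → A
unit × unit × a → a

[T [P [P [P [A unit]] × [A unit]] × [A a]] → [T [P [A a]]]]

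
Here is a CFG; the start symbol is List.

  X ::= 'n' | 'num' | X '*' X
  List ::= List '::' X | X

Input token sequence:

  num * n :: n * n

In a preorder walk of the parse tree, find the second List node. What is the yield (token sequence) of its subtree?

[List [List [X [X num] * [X n]]] :: [X [X n] * [X n]]]

num * n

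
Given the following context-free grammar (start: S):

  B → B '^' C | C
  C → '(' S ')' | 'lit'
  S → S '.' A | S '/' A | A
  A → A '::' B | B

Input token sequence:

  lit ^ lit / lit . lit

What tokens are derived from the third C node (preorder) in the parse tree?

[S [S [S [A [B [B [C lit]] ^ [C lit]]]] / [A [B [C lit]]]] . [A [B [C lit]]]]

lit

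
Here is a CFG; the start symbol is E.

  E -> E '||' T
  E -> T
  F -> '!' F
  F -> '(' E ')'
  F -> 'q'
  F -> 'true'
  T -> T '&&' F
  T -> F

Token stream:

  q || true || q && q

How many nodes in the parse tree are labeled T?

4

[E [E [E [T [F q]]] || [T [F true]]] || [T [T [F q]] && [F q]]]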